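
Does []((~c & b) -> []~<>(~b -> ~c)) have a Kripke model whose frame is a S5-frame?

Yes, satisfiable

1. []((~c & b) -> []~<>(~b -> ~c)), w0
2. (~c & b) -> []~<>(~b -> ~c), w0
3. []~<>(~b -> ~c), w0
4. ~<>(~b -> ~c), w0
5. ~(~b -> ~c), w0
6. ~b, w0
7. c, w0
Accessibility: w0Rw0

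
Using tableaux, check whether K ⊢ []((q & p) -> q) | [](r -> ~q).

Tableau for the negation ~([]((q & p) -> q) | [](r -> ~q)):
1. ~([]((q & p) -> q) | [](r -> ~q)), 0
2. ~[]((q & p) -> q), 0
3. ~[](r -> ~q), 0
4. ~((q & p) -> q), 1
5. q & p, 1
6. ~q, 1
7. q, 1
8. p, 1
Accessibility: 0R1
Branch closes: q and ~q both at 1.
All branches of the negation close; one closing branch shown above.

Valid in K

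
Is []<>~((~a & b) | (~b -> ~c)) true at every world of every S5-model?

Not valid

Tableau for the negation ~[]<>~((~a & b) | (~b -> ~c)):
1. ~[]<>~((~a & b) | (~b -> ~c)), w0
2. ~<>~((~a & b) | (~b -> ~c)), w1   [~[]-rule on 1: fresh world w1, w0Rw1]
3. (~a & b) | (~b -> ~c), w0   [~<>-rule on 2 via w1Rw0]
4. (~a & b) | (~b -> ~c), w1   [~<>-rule on 2 via w1Rw1]
5. ~b -> ~c, w0   [|-rule on 3 (branches; this branch)]
6. ~b -> ~c, w1   [|-rule on 4 (branches; this branch)]
7. ~c, w0   [->-rule on 5 (branches; this branch)]
8. ~c, w1   [->-rule on 6 (branches; this branch)]
Accessibility: w0Rw0, w0Rw1, w1Rw0, w1Rw1
The negation has an open branch (countermodel exists).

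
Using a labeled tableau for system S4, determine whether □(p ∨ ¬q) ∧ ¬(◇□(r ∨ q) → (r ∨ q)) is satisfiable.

1. □(p ∨ ¬q) ∧ ¬(◇□(r ∨ q) → (r ∨ q)), 0
2. □(p ∨ ¬q), 0   [∧-rule on 1]
3. ¬(◇□(r ∨ q) → (r ∨ q)), 0   [∧-rule on 1]
4. ◇□(r ∨ q), 0   [¬→-rule on 3]
5. ¬(r ∨ q), 0   [¬→-rule on 3]
6. ¬r, 0   [¬∨-rule on 5]
7. ¬q, 0   [¬∨-rule on 5]
8. p ∨ ¬q, 0   [□-rule on 2 via 0R0]
9. □(r ∨ q), 1   [◇-rule on 4: fresh world 1, 0R1]
10. p ∨ ¬q, 1   [□-rule on 2 via 0R1]
11. r ∨ q, 1   [□-rule on 9 via 1R1]
12. ¬q, 1   [∨-rule on 10 (branches; this branch)]
13. r, 1   [∨-rule on 11 (branches; this branch)]
Accessibility: 0R0, 0R1, 1R1

Yes, satisfiable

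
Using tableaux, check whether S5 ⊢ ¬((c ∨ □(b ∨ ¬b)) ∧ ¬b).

Not valid

Tableau for the negation (c ∨ □(b ∨ ¬b)) ∧ ¬b:
1. (c ∨ □(b ∨ ¬b)) ∧ ¬b, w0
2. c ∨ □(b ∨ ¬b), w0
3. ¬b, w0
4. □(b ∨ ¬b), w0
5. b ∨ ¬b, w0
Accessibility: w0Rw0
The negation has an open branch (countermodel exists).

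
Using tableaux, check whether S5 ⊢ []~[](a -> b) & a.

No, not valid

Tableau for the negation ~([]~[](a -> b) & a):
1. ~([]~[](a -> b) & a), 0
2. ~a, 0
Accessibility: 0R0
The negation has an open branch (countermodel exists).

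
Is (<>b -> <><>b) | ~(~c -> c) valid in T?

Tableau for the negation ~((<>b -> <><>b) | ~(~c -> c)):
1. ~((<>b -> <><>b) | ~(~c -> c)), u
2. ~(<>b -> <><>b), u   [~|-rule on 1]
3. ~c -> c, u   [~|-rule on 1]
4. <>b, u   [~->-rule on 2]
5. ~<><>b, u   [~->-rule on 2]
6. ~<>b, u   [~<>-rule on 5 via uRu]
7. ~b, u   [~<>-rule on 6 via uRu]
8. c, u   [->-rule on 3 (branches; this branch)]
9. b, v   [<>-rule on 4: fresh world v, uRv]
10. ~<>b, v   [~<>-rule on 5 via uRv]
11. ~b, v   [~<>-rule on 6 via uRv]
Accessibility: uRu, uRv, vRv
Branch closes: b and ~b both at v.
All branches of the negation close; one closing branch shown above.

Valid in T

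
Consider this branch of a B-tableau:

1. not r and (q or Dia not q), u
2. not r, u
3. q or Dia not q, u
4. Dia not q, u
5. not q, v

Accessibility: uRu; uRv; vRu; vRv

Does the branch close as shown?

No atom appears with both signs at the same world.

Open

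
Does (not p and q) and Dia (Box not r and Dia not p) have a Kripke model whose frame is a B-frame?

1. (not p and q) and Dia (Box not r and Dia not p), w0
2. not p and q, w0   [and-rule on 1]
3. Dia (Box not r and Dia not p), w0   [and-rule on 1]
4. not p, w0   [and-rule on 2]
5. q, w0   [and-rule on 2]
6. Box not r and Dia not p, w1   [Dia-rule on 3: fresh world w1, w0Rw1]
7. Box not r, w1   [and-rule on 6]
8. Dia not p, w1   [and-rule on 6]
9. not r, w0   [Box-rule on 7 via w1Rw0]
10. not r, w1   [Box-rule on 7 via w1Rw1]
11. not p, w2   [Dia-rule on 8: fresh world w2, w1Rw2]
12. not r, w2   [Box-rule on 7 via w1Rw2]
Accessibility: w0Rw0, w0Rw1, w1Rw0, w1Rw1, w1Rw2, w2Rw1, w2Rw2

Satisfiable (open branch found)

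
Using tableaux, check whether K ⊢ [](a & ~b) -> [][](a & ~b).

Tableau for the negation ~([](a & ~b) -> [][](a & ~b)):
1. ~([](a & ~b) -> [][](a & ~b)), w0
2. [](a & ~b), w0
3. ~[][](a & ~b), w0
4. ~[](a & ~b), w1
5. a & ~b, w1
6. a, w1
7. ~b, w1
8. ~(a & ~b), w2
9. b, w2
Accessibility: w0Rw1, w1Rw2
The negation has an open branch (countermodel exists).

Invalid (countermodel exists)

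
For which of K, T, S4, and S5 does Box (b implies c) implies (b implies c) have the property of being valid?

T, S4, S5

K-tableau for the negation not (Box (b implies c) implies (b implies c)):
1. not (Box (b implies c) implies (b implies c)), u
2. Box (b implies c), u   [neg-implies-rule on 1]
3. not (b implies c), u   [neg-implies-rule on 1]
4. b, u   [neg-implies-rule on 3]
5. not c, u   [neg-implies-rule on 3]
Complete open branch: countermodel on a K-frame, so not valid in K.
T-tableau for the negation not (Box (b implies c) implies (b implies c)):
1. not (Box (b implies c) implies (b implies c)), u
2. Box (b implies c), u   [neg-implies-rule on 1]
3. not (b implies c), u   [neg-implies-rule on 1]
4. b, u   [neg-implies-rule on 3]
5. not c, u   [neg-implies-rule on 3]
6. b implies c, u   [Box-rule on 2 via uRu]
7. c, u   [implies-rule on 6 (branches; this branch)]
Accessibility: uRu
Branch closes: c and not c both at u.
Every branch closes (one shown): valid in T, hence also in S4, S5 (every theorem of T is a theorem of S4 and S5).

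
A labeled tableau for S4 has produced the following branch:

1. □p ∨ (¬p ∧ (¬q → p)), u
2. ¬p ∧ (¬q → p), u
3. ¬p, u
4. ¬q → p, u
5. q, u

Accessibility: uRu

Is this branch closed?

No world carries both an atom and its negation.

No, open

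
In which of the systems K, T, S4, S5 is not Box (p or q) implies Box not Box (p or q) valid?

S5-tableau for the negation not (not Box (p or q) implies Box not Box (p or q)):
1. not (not Box (p or q) implies Box not Box (p or q)), w0
2. not Box (p or q), w0
3. not Box not Box (p or q), w0
4. not (p or q), w1
5. not p, w1
6. not q, w1
7. Box (p or q), w2
8. p or q, w0
9. p or q, w1
10. p or q, w2
11. q, w0
12. q, w1
Accessibility: w0Rw0, w0Rw1, w0Rw2, w1Rw0, w1Rw1, w1Rw2, w2Rw0, w2Rw1, w2Rw2
Branch closes: q and not q both at w1.
Every branch closes (one shown): valid in S5.
S4-tableau for the negation not (not Box (p or q) implies Box not Box (p or q)):
1. not (not Box (p or q) implies Box not Box (p or q)), w0
2. not Box (p or q), w0
3. not Box not Box (p or q), w0
4. not (p or q), w1
5. not p, w1
6. not q, w1
7. Box (p or q), w2
8. p or q, w2
9. q, w2
Accessibility: w0Rw0, w0Rw1, w0Rw2, w1Rw1, w2Rw2
Complete open branch: countermodel on an S4-frame, so not valid in S4, nor in K, T (the same frame is also a K-frame and a T-frame).

S5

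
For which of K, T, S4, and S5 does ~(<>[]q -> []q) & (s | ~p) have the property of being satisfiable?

K, T, S4

S5-tableau for the formula:
1. ~(<>[]q -> []q) & (s | ~p), u
2. ~(<>[]q -> []q), u
3. s | ~p, u
4. <>[]q, u
5. ~[]q, u
6. ~p, u
7. []q, v
8. q, u
9. q, v
10. ~q, w
11. q, w
Accessibility: uRu, uRv, uRw, vRu, vRv, vRw, wRu, wRv, wRw
Branch closes: q and ~q both at w.
Every branch closes (one shown): unsatisfiable in S5.
S4-tableau for the formula:
1. ~(<>[]q -> []q) & (s | ~p), u
2. ~(<>[]q -> []q), u
3. s | ~p, u
4. <>[]q, u
5. ~[]q, u
6. ~p, u
7. []q, v
8. q, v
9. ~q, w
Accessibility: uRu, uRv, uRw, vRv, wRw
Complete open branch: satisfiable in S4, hence also in K, T (this S4-model is also a K-model and a T-model).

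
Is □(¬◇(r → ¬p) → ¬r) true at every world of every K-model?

Not valid

Tableau for the negation ¬□(¬◇(r → ¬p) → ¬r):
1. ¬□(¬◇(r → ¬p) → ¬r), w0
2. ¬(¬◇(r → ¬p) → ¬r), w1
3. ¬◇(r → ¬p), w1
4. r, w1
Accessibility: w0Rw1
The negation has an open branch (countermodel exists).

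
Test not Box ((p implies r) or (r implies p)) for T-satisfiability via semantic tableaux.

1. not Box ((p implies r) or (r implies p)), 0
2. not ((p implies r) or (r implies p)), 1   [neg-Box-rule on 1: fresh world 1, 0R1]
3. not (p implies r), 1   [neg-or-rule on 2]
4. not (r implies p), 1   [neg-or-rule on 2]
5. p, 1   [neg-implies-rule on 3]
6. not r, 1   [neg-implies-rule on 3]
7. r, 1   [neg-implies-rule on 4]
8. not p, 1   [neg-implies-rule on 4]
Accessibility: 0R0, 0R1, 1R1
Branch closes: r and not r both at 1.
(One branch shown.) All branches close.

Unsatisfiable (every branch closes)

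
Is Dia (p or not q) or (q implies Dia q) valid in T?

Tableau for the negation not (Dia (p or not q) or (q implies Dia q)):
1. not (Dia (p or not q) or (q implies Dia q)), w0
2. not Dia (p or not q), w0
3. not (q implies Dia q), w0
4. q, w0
5. not Dia q, w0
6. not (p or not q), w0
7. not p, w0
8. not q, w0
Accessibility: w0Rw0
Branch closes: q and not q both at w0.
Every branch of the negation's tableau closes; the branch above is one of them.

Yes, valid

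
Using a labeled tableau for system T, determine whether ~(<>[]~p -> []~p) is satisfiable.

1. ~(<>[]~p -> []~p), 0
2. <>[]~p, 0   [~->-rule on 1]
3. ~[]~p, 0   [~->-rule on 1]
4. []~p, 1   [<>-rule on 2: fresh world 1, 0R1]
5. ~p, 1   [[]-rule on 4 via 1R1]
6. p, 2   [~[]-rule on 3: fresh world 2, 0R2]
Accessibility: 0R0, 0R1, 0R2, 1R1, 2R2

Satisfiable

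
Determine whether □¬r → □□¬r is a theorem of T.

Not valid

Tableau for the negation ¬(□¬r → □□¬r):
1. ¬(□¬r → □□¬r), 0
2. □¬r, 0   [¬→-rule on 1]
3. ¬□□¬r, 0   [¬→-rule on 1]
4. ¬r, 0   [□-rule on 2 via 0R0]
5. ¬□¬r, 1   [¬□-rule on 3: fresh world 1, 0R1]
6. ¬r, 1   [□-rule on 2 via 0R1]
7. r, 2   [¬□-rule on 5: fresh world 2, 1R2]
Accessibility: 0R0, 0R1, 1R1, 1R2, 2R2
The negation has an open branch (countermodel exists).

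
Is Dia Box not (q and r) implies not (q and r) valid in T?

Tableau for the negation not (Dia Box not (q and r) implies not (q and r)):
1. not (Dia Box not (q and r) implies not (q and r)), 0
2. Dia Box not (q and r), 0
3. q and r, 0
4. q, 0
5. r, 0
6. Box not (q and r), 1
7. not (q and r), 1
8. not r, 1
Accessibility: 0R0, 0R1, 1R1
The negation has an open branch (countermodel exists).

Invalid (countermodel exists)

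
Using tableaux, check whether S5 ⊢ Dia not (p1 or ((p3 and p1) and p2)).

No, not valid

Tableau for the negation not Dia not (p1 or ((p3 and p1) and p2)):
1. not Dia not (p1 or ((p3 and p1) and p2)), w0
2. p1 or ((p3 and p1) and p2), w0
3. (p3 and p1) and p2, w0
4. p3 and p1, w0
5. p2, w0
6. p3, w0
7. p1, w0
Accessibility: w0Rw0
The negation has an open branch (countermodel exists).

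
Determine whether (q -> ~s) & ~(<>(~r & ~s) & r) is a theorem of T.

Tableau for the negation ~((q -> ~s) & ~(<>(~r & ~s) & r)):
1. ~((q -> ~s) & ~(<>(~r & ~s) & r)), u
2. <>(~r & ~s) & r, u
3. <>(~r & ~s), u
4. r, u
5. ~r & ~s, v
6. ~r, v
7. ~s, v
Accessibility: uRu, uRv, vRv
The negation has an open branch (countermodel exists).

No, not valid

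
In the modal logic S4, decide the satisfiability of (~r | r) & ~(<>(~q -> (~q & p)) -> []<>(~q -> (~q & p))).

1. (~r | r) & ~(<>(~q -> (~q & p)) -> []<>(~q -> (~q & p))), u
2. ~r | r, u
3. ~(<>(~q -> (~q & p)) -> []<>(~q -> (~q & p))), u
4. <>(~q -> (~q & p)), u
5. ~[]<>(~q -> (~q & p)), u
6. r, u
7. ~q -> (~q & p), v
8. ~q & p, v
9. ~q, v
10. p, v
11. ~<>(~q -> (~q & p)), w
12. ~(~q -> (~q & p)), w
13. ~q, w
14. ~(~q & p), w
15. ~p, w
Accessibility: uRu, uRv, uRw, vRv, wRw

Satisfiable (open branch found)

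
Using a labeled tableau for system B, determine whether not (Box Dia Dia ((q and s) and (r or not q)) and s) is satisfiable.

1. not (Box Dia Dia ((q and s) and (r or not q)) and s), w0
2. not s, w0
Accessibility: w0Rw0

Yes, satisfiable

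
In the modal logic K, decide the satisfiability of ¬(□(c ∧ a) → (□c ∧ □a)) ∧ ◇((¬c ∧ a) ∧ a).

Unsatisfiable

1. ¬(□(c ∧ a) → (□c ∧ □a)) ∧ ◇((¬c ∧ a) ∧ a), w0
2. ¬(□(c ∧ a) → (□c ∧ □a)), w0
3. ◇((¬c ∧ a) ∧ a), w0
4. □(c ∧ a), w0
5. ¬(□c ∧ □a), w0
6. ¬□a, w0
7. (¬c ∧ a) ∧ a, w1
8. ¬c ∧ a, w1
9. a, w1
10. ¬c, w1
11. c ∧ a, w1
12. c, w1
Accessibility: w0Rw1
Branch closes: c and ¬c both at w1.
(One branch shown.) All branches close.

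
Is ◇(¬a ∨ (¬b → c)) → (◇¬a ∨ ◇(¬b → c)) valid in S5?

Tableau for the negation ¬(◇(¬a ∨ (¬b → c)) → (◇¬a ∨ ◇(¬b → c))):
1. ¬(◇(¬a ∨ (¬b → c)) → (◇¬a ∨ ◇(¬b → c))), u
2. ◇(¬a ∨ (¬b → c)), u   [¬→-rule on 1]
3. ¬(◇¬a ∨ ◇(¬b → c)), u   [¬→-rule on 1]
4. ¬◇¬a, u   [¬∨-rule on 3]
5. ¬◇(¬b → c), u   [¬∨-rule on 3]
6. a, u   [¬◇-rule on 4 via uRu]
7. ¬(¬b → c), u   [¬◇-rule on 5 via uRu]
8. ¬b, u   [¬→-rule on 7]
9. ¬c, u   [¬→-rule on 7]
10. ¬a ∨ (¬b → c), v   [◇-rule on 2: fresh world v, uRv]
11. a, v   [¬◇-rule on 4 via uRv]
12. ¬(¬b → c), v   [¬◇-rule on 5 via uRv]
13. ¬b, v   [¬→-rule on 12]
14. ¬c, v   [¬→-rule on 12]
15. ¬b → c, v   [∨-rule on 10 (branches; this branch)]
16. c, v   [→-rule on 15 (branches; this branch)]
Accessibility: uRu, uRv, vRu, vRv
Branch closes: c and ¬c both at v.
All branches of the negation close; one closing branch shown above.

Valid in S5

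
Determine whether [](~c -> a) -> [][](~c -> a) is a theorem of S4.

Tableau for the negation ~([](~c -> a) -> [][](~c -> a)):
1. ~([](~c -> a) -> [][](~c -> a)), u
2. [](~c -> a), u
3. ~[][](~c -> a), u
4. ~c -> a, u
5. a, u
6. ~[](~c -> a), v
7. ~c -> a, v
8. a, v
9. ~(~c -> a), w
10. ~c, w
11. ~a, w
12. ~c -> a, w
13. a, w
Accessibility: uRu, uRv, uRw, vRv, vRw, wRw
Branch closes: a and ~a both at w.
Every branch of the negation's tableau closes; the branch above is one of them.

Yes, valid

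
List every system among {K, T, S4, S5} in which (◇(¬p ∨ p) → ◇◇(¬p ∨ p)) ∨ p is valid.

T, S4, S5

K-tableau for the negation ¬((◇(¬p ∨ p) → ◇◇(¬p ∨ p)) ∨ p):
1. ¬((◇(¬p ∨ p) → ◇◇(¬p ∨ p)) ∨ p), u
2. ¬(◇(¬p ∨ p) → ◇◇(¬p ∨ p)), u
3. ¬p, u
4. ◇(¬p ∨ p), u
5. ¬◇◇(¬p ∨ p), u
6. ¬p ∨ p, v
7. ¬◇(¬p ∨ p), v
8. p, v
Accessibility: uRv
Complete open branch: countermodel on a K-frame, so not valid in K.
T-tableau for the negation ¬((◇(¬p ∨ p) → ◇◇(¬p ∨ p)) ∨ p):
1. ¬((◇(¬p ∨ p) → ◇◇(¬p ∨ p)) ∨ p), u
2. ¬(◇(¬p ∨ p) → ◇◇(¬p ∨ p)), u
3. ¬p, u
4. ◇(¬p ∨ p), u
5. ¬◇◇(¬p ∨ p), u
6. ¬◇(¬p ∨ p), u
7. ¬(¬p ∨ p), u
8. p, u
Accessibility: uRu
Branch closes: p and ¬p both at u.
Every branch closes (one shown): valid in T, hence also in S4, S5 (every theorem of T is a theorem of S4 and S5).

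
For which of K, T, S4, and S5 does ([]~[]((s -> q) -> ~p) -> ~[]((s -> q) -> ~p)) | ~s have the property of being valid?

T, S4, S5

K-tableau for the negation ~(([]~[]((s -> q) -> ~p) -> ~[]((s -> q) -> ~p)) | ~s):
1. ~(([]~[]((s -> q) -> ~p) -> ~[]((s -> q) -> ~p)) | ~s), u
2. ~([]~[]((s -> q) -> ~p) -> ~[]((s -> q) -> ~p)), u
3. s, u
4. []~[]((s -> q) -> ~p), u
5. []((s -> q) -> ~p), u
Complete open branch: countermodel on a K-frame, so not valid in K.
T-tableau for the negation ~(([]~[]((s -> q) -> ~p) -> ~[]((s -> q) -> ~p)) | ~s):
1. ~(([]~[]((s -> q) -> ~p) -> ~[]((s -> q) -> ~p)) | ~s), u
2. ~([]~[]((s -> q) -> ~p) -> ~[]((s -> q) -> ~p)), u
3. s, u
4. []~[]((s -> q) -> ~p), u
5. []((s -> q) -> ~p), u
6. ~[]((s -> q) -> ~p), u
7. (s -> q) -> ~p, u
8. ~(s -> q), u
9. ~q, u
10. ~((s -> q) -> ~p), v
11. s -> q, v
12. p, v
13. ~[]((s -> q) -> ~p), v
14. (s -> q) -> ~p, v
15. q, v
16. ~(s -> q), v
17. s, v
18. ~q, v
Accessibility: uRu, uRv, vRv
Branch closes: q and ~q both at v.
Every branch closes (one shown): valid in T, hence also in S4, S5 (every theorem of T is a theorem of S4 and S5).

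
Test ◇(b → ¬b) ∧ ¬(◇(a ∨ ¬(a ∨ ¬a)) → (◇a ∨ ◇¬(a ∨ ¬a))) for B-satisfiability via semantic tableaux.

1. ◇(b → ¬b) ∧ ¬(◇(a ∨ ¬(a ∨ ¬a)) → (◇a ∨ ◇¬(a ∨ ¬a))), 0
2. ◇(b → ¬b), 0   [∧-rule on 1]
3. ¬(◇(a ∨ ¬(a ∨ ¬a)) → (◇a ∨ ◇¬(a ∨ ¬a))), 0   [∧-rule on 1]
4. ◇(a ∨ ¬(a ∨ ¬a)), 0   [¬→-rule on 3]
5. ¬(◇a ∨ ◇¬(a ∨ ¬a)), 0   [¬→-rule on 3]
6. ¬◇a, 0   [¬∨-rule on 5]
7. ¬◇¬(a ∨ ¬a), 0   [¬∨-rule on 5]
8. ¬a, 0   [¬◇-rule on 6 via 0R0]
9. a ∨ ¬a, 0   [¬◇-rule on 7 via 0R0]
10. b → ¬b, 1   [◇-rule on 2: fresh world 1, 0R1]
11. ¬a, 1   [¬◇-rule on 6 via 0R1]
12. a ∨ ¬a, 1   [¬◇-rule on 7 via 0R1]
13. ¬b, 1   [→-rule on 10 (branches; this branch)]
14. a ∨ ¬(a ∨ ¬a), 2   [◇-rule on 4: fresh world 2, 0R2]
15. ¬a, 2   [¬◇-rule on 6 via 0R2]
16. a ∨ ¬a, 2   [¬◇-rule on 7 via 0R2]
17. ¬(a ∨ ¬a), 2   [∨-rule on 14 (branches; this branch)]
18. a, 2   [¬∨-rule on 17]
Accessibility: 0R0, 0R1, 0R2, 1R0, 1R1, 2R0, 2R2
Branch closes: a and ¬a both at 2.
Every branch closes; the branch above is one of them.

Unsatisfiable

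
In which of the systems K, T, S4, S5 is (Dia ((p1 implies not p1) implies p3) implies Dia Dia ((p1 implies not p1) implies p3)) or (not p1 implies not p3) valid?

T, S4, S5

T-tableau for the negation not ((Dia ((p1 implies not p1) implies p3) implies Dia Dia ((p1 implies not p1) implies p3)) or (not p1 implies not p3)):
1. not ((Dia ((p1 implies not p1) implies p3) implies Dia Dia ((p1 implies not p1) implies p3)) or (not p1 implies not p3)), w0
2. not (Dia ((p1 implies not p1) implies p3) implies Dia Dia ((p1 implies not p1) implies p3)), w0   [neg-or-rule on 1]
3. not (not p1 implies not p3), w0   [neg-or-rule on 1]
4. Dia ((p1 implies not p1) implies p3), w0   [neg-implies-rule on 2]
5. not Dia Dia ((p1 implies not p1) implies p3), w0   [neg-implies-rule on 2]
6. not p1, w0   [neg-implies-rule on 3]
7. p3, w0   [neg-implies-rule on 3]
8. not Dia ((p1 implies not p1) implies p3), w0   [neg-Dia-rule on 5 via w0Rw0]
9. not ((p1 implies not p1) implies p3), w0   [neg-Dia-rule on 8 via w0Rw0]
10. p1 implies not p1, w0   [neg-implies-rule on 9]
11. not p3, w0   [neg-implies-rule on 9]
Accessibility: w0Rw0
Branch closes: p3 and not p3 both at w0.
Every branch closes (one shown): valid in T, hence also in S4, S5 (every theorem of T is a theorem of S4 and S5).
K-tableau for the negation not ((Dia ((p1 implies not p1) implies p3) implies Dia Dia ((p1 implies not p1) implies p3)) or (not p1 implies not p3)):
1. not ((Dia ((p1 implies not p1) implies p3) implies Dia Dia ((p1 implies not p1) implies p3)) or (not p1 implies not p3)), w0
2. not (Dia ((p1 implies not p1) implies p3) implies Dia Dia ((p1 implies not p1) implies p3)), w0   [neg-or-rule on 1]
3. not (not p1 implies not p3), w0   [neg-or-rule on 1]
4. Dia ((p1 implies not p1) implies p3), w0   [neg-implies-rule on 2]
5. not Dia Dia ((p1 implies not p1) implies p3), w0   [neg-implies-rule on 2]
6. not p1, w0   [neg-implies-rule on 3]
7. p3, w0   [neg-implies-rule on 3]
8. (p1 implies not p1) implies p3, w1   [Dia-rule on 4: fresh world w1, w0Rw1]
9. not Dia ((p1 implies not p1) implies p3), w1   [neg-Dia-rule on 5 via w0Rw1]
10. p3, w1   [implies-rule on 8 (branches; this branch)]
Accessibility: w0Rw1
Complete open branch: countermodel on a K-frame, so not valid in K.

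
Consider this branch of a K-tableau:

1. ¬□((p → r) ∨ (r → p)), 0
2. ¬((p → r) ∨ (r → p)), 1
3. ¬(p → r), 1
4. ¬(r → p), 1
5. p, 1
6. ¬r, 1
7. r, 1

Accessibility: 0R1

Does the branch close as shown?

Both r and ¬r appear at 1.

Closed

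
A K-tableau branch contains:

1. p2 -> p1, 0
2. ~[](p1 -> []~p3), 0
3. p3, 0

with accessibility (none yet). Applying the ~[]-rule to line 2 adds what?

a fresh world 1 with 0R1, and ~(p1 -> []~p3) at 1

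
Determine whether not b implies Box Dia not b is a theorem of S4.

Tableau for the negation not (not b implies Box Dia not b):
1. not (not b implies Box Dia not b), 0
2. not b, 0   [neg-implies-rule on 1]
3. not Box Dia not b, 0   [neg-implies-rule on 1]
4. not Dia not b, 1   [neg-Box-rule on 3: fresh world 1, 0R1]
5. b, 1   [neg-Dia-rule on 4 via 1R1]
Accessibility: 0R0, 0R1, 1R1
The negation has an open branch (countermodel exists).

Invalid (countermodel exists)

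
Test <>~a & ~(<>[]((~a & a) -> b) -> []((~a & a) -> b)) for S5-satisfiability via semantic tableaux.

1. <>~a & ~(<>[]((~a & a) -> b) -> []((~a & a) -> b)), w0
2. <>~a, w0
3. ~(<>[]((~a & a) -> b) -> []((~a & a) -> b)), w0
4. <>[]((~a & a) -> b), w0
5. ~[]((~a & a) -> b), w0
6. ~a, w1
7. []((~a & a) -> b), w2
8. (~a & a) -> b, w0
9. (~a & a) -> b, w1
10. (~a & a) -> b, w2
11. ~(~a & a), w0
12. ~(~a & a), w1
13. ~(~a & a), w2
14. ~a, w0
15. ~a, w2
16. ~((~a & a) -> b), w3
17. ~a & a, w3
18. ~b, w3
19. ~a, w3
20. a, w3
Accessibility: w0Rw0, w0Rw1, w0Rw2, w0Rw3, w1Rw0, w1Rw1, w1Rw2, w1Rw3, w2Rw0, w2Rw1, w2Rw2, w2Rw3, w3Rw0, w3Rw1, w3Rw2, w3Rw3
Branch closes: a and ~a both at w3.
Every branch closes; the branch above is one of them.

Unsatisfiable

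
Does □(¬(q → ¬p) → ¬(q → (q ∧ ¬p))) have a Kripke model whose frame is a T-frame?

1. □(¬(q → ¬p) → ¬(q → (q ∧ ¬p))), w0
2. ¬(q → ¬p) → ¬(q → (q ∧ ¬p)), w0
3. ¬(q → (q ∧ ¬p)), w0
4. q, w0
5. ¬(q ∧ ¬p), w0
6. p, w0
Accessibility: w0Rw0

Yes, satisfiable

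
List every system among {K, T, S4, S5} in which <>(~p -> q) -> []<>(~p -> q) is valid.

S5-tableau for the negation ~(<>(~p -> q) -> []<>(~p -> q)):
1. ~(<>(~p -> q) -> []<>(~p -> q)), w0
2. <>(~p -> q), w0   [~->-rule on 1]
3. ~[]<>(~p -> q), w0   [~->-rule on 1]
4. ~p -> q, w1   [<>-rule on 2: fresh world w1, w0Rw1]
5. q, w1   [->-rule on 4 (branches; this branch)]
6. ~<>(~p -> q), w2   [~[]-rule on 3: fresh world w2, w0Rw2]
7. ~(~p -> q), w0   [~<>-rule on 6 via w2Rw0]
8. ~p, w0   [~->-rule on 7]
9. ~q, w0   [~->-rule on 7]
10. ~(~p -> q), w1   [~<>-rule on 6 via w2Rw1]
11. ~p, w1   [~->-rule on 10]
12. ~q, w1   [~->-rule on 10]
Accessibility: w0Rw0, w0Rw1, w0Rw2, w1Rw0, w1Rw1, w1Rw2, w2Rw0, w2Rw1, w2Rw2
Branch closes: q and ~q both at w1.
Every branch closes (one shown): valid in S5.
S4-tableau for the negation ~(<>(~p -> q) -> []<>(~p -> q)):
1. ~(<>(~p -> q) -> []<>(~p -> q)), w0
2. <>(~p -> q), w0   [~->-rule on 1]
3. ~[]<>(~p -> q), w0   [~->-rule on 1]
4. ~p -> q, w1   [<>-rule on 2: fresh world w1, w0Rw1]
5. q, w1   [->-rule on 4 (branches; this branch)]
6. ~<>(~p -> q), w2   [~[]-rule on 3: fresh world w2, w0Rw2]
7. ~(~p -> q), w2   [~<>-rule on 6 via w2Rw2]
8. ~p, w2   [~->-rule on 7]
9. ~q, w2   [~->-rule on 7]
Accessibility: w0Rw0, w0Rw1, w0Rw2, w1Rw1, w2Rw2
Complete open branch: countermodel on an S4-frame, so not valid in S4, nor in K, T (the same frame is also a K-frame and a T-frame).

S5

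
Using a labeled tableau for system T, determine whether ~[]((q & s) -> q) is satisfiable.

No, unsatisfiable

1. ~[]((q & s) -> q), 0
2. ~((q & s) -> q), 1
3. q & s, 1
4. ~q, 1
5. q, 1
6. s, 1
Accessibility: 0R0, 0R1, 1R1
Branch closes: q and ~q both at 1.
Every branch closes; the branch above is one of them.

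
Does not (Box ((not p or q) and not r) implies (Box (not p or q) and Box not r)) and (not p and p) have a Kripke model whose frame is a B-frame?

1. not (Box ((not p or q) and not r) implies (Box (not p or q) and Box not r)) and (not p and p), w0
2. not (Box ((not p or q) and not r) implies (Box (not p or q) and Box not r)), w0
3. not p and p, w0
4. Box ((not p or q) and not r), w0
5. not (Box (not p or q) and Box not r), w0
6. not p, w0
7. p, w0
Accessibility: w0Rw0
Branch closes: p and not p both at w0.
Every branch closes; the branch above is one of them.

Unsatisfiable (every branch closes)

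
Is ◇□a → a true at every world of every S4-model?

Tableau for the negation ¬(◇□a → a):
1. ¬(◇□a → a), u
2. ◇□a, u
3. ¬a, u
4. □a, v
5. a, v
Accessibility: uRu, uRv, vRv
The negation has an open branch (countermodel exists).

No, not valid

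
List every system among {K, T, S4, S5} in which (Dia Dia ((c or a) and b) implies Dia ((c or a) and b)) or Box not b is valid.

S4, S5

S4-tableau for the negation not ((Dia Dia ((c or a) and b) implies Dia ((c or a) and b)) or Box not b):
1. not ((Dia Dia ((c or a) and b) implies Dia ((c or a) and b)) or Box not b), 0
2. not (Dia Dia ((c or a) and b) implies Dia ((c or a) and b)), 0
3. not Box not b, 0
4. Dia Dia ((c or a) and b), 0
5. not Dia ((c or a) and b), 0
6. not ((c or a) and b), 0
7. not (c or a), 0
8. not c, 0
9. not a, 0
10. b, 1
11. not ((c or a) and b), 1
12. not (c or a), 1
13. not c, 1
14. not a, 1
15. Dia ((c or a) and b), 2
16. not ((c or a) and b), 2
17. not (c or a), 2
18. not c, 2
19. not a, 2
20. (c or a) and b, 3
21. c or a, 3
22. b, 3
23. not ((c or a) and b), 3
24. a, 3
25. not (c or a), 3
26. not c, 3
27. not a, 3
Accessibility: 0R0, 0R1, 0R2, 0R3, 1R1, 2R2, 2R3, 3R3
Branch closes: a and not a both at 3.
Every branch closes (one shown): valid in S4, hence also in S5 (every theorem of S4 is a theorem of S5).
T-tableau for the negation not ((Dia Dia ((c or a) and b) implies Dia ((c or a) and b)) or Box not b):
1. not ((Dia Dia ((c or a) and b) implies Dia ((c or a) and b)) or Box not b), 0
2. not (Dia Dia ((c or a) and b) implies Dia ((c or a) and b)), 0
3. not Box not b, 0
4. Dia Dia ((c or a) and b), 0
5. not Dia ((c or a) and b), 0
6. not ((c or a) and b), 0
7. not b, 0
8. b, 1
9. not ((c or a) and b), 1
10. not (c or a), 1
11. not c, 1
12. not a, 1
13. Dia ((c or a) and b), 2
14. not ((c or a) and b), 2
15. not b, 2
16. (c or a) and b, 3
17. c or a, 3
18. b, 3
19. a, 3
Accessibility: 0R0, 0R1, 0R2, 1R1, 2R2, 2R3, 3R3
Complete open branch: countermodel on a T-frame, so not valid in T, nor in K (the same frame is also a K-frame).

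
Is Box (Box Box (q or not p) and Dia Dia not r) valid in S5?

No, not valid

Tableau for the negation not Box (Box Box (q or not p) and Dia Dia not r):
1. not Box (Box Box (q or not p) and Dia Dia not r), w0
2. not (Box Box (q or not p) and Dia Dia not r), w1   [neg-Box-rule on 1: fresh world w1, w0Rw1]
3. not Dia Dia not r, w1   [neg-and-rule on 2 (branches; this branch)]
4. not Dia not r, w0   [neg-Dia-rule on 3 via w1Rw0]
5. not Dia not r, w1   [neg-Dia-rule on 3 via w1Rw1]
6. r, w0   [neg-Dia-rule on 4 via w0Rw0]
7. r, w1   [neg-Dia-rule on 4 via w0Rw1]
Accessibility: w0Rw0, w0Rw1, w1Rw0, w1Rw1
The negation has an open branch (countermodel exists).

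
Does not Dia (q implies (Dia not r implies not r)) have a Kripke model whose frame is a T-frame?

No, unsatisfiable

1. not Dia (q implies (Dia not r implies not r)), w0
2. not (q implies (Dia not r implies not r)), w0   [neg-Dia-rule on 1 via w0Rw0]
3. q, w0   [neg-implies-rule on 2]
4. not (Dia not r implies not r), w0   [neg-implies-rule on 2]
5. Dia not r, w0   [neg-implies-rule on 4]
6. r, w0   [neg-implies-rule on 4]
7. not r, w1   [Dia-rule on 5: fresh world w1, w0Rw1]
8. not (q implies (Dia not r implies not r)), w1   [neg-Dia-rule on 1 via w0Rw1]
9. q, w1   [neg-implies-rule on 8]
10. not (Dia not r implies not r), w1   [neg-implies-rule on 8]
11. Dia not r, w1   [neg-implies-rule on 10]
12. r, w1   [neg-implies-rule on 10]
Accessibility: w0Rw0, w0Rw1, w1Rw1
Branch closes: r and not r both at w1.
Every branch closes; the branch above is one of them.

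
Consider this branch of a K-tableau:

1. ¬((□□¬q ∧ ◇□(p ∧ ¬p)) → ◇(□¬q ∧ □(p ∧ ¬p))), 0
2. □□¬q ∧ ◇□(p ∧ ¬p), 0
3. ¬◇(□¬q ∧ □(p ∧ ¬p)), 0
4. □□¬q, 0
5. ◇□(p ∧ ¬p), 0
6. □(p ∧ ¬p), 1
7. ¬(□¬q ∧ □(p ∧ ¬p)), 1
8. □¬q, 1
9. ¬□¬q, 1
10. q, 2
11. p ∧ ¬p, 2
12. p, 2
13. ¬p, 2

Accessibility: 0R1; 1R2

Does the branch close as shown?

Both p and ¬p appear at 2.

Closed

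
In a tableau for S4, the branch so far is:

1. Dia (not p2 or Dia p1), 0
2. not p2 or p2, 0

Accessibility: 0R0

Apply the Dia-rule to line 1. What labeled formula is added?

a fresh world 1 with 0R1, and not p2 or Dia p1 at 1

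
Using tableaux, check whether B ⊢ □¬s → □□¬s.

Tableau for the negation ¬(□¬s → □□¬s):
1. ¬(□¬s → □□¬s), w0
2. □¬s, w0   [¬→-rule on 1]
3. ¬□□¬s, w0   [¬→-rule on 1]
4. ¬s, w0   [□-rule on 2 via w0Rw0]
5. ¬□¬s, w1   [¬□-rule on 3: fresh world w1, w0Rw1]
6. ¬s, w1   [□-rule on 2 via w0Rw1]
7. s, w2   [¬□-rule on 5: fresh world w2, w1Rw2]
Accessibility: w0Rw0, w0Rw1, w1Rw0, w1Rw1, w1Rw2, w2Rw1, w2Rw2
The negation has an open branch (countermodel exists).

Invalid (countermodel exists)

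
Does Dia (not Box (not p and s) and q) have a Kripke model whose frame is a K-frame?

Satisfiable (open branch found)

1. Dia (not Box (not p and s) and q), w0
2. not Box (not p and s) and q, w1
3. not Box (not p and s), w1
4. q, w1
5. not (not p and s), w2
6. not s, w2
Accessibility: w0Rw1, w1Rw2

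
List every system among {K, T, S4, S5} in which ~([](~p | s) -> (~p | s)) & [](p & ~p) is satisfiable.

K-tableau for the formula:
1. ~([](~p | s) -> (~p | s)) & [](p & ~p), 0
2. ~([](~p | s) -> (~p | s)), 0   [&-rule on 1]
3. [](p & ~p), 0   [&-rule on 1]
4. [](~p | s), 0   [~->-rule on 2]
5. ~(~p | s), 0   [~->-rule on 2]
6. p, 0   [~|-rule on 5]
7. ~s, 0   [~|-rule on 5]
Complete open branch: satisfiable in K.
T-tableau for the formula:
1. ~([](~p | s) -> (~p | s)) & [](p & ~p), 0
2. ~([](~p | s) -> (~p | s)), 0   [&-rule on 1]
3. [](p & ~p), 0   [&-rule on 1]
4. [](~p | s), 0   [~->-rule on 2]
5. ~(~p | s), 0   [~->-rule on 2]
6. p, 0   [~|-rule on 5]
7. ~s, 0   [~|-rule on 5]
8. p & ~p, 0   [[]-rule on 3 via 0R0]
9. ~p, 0   [&-rule on 8]
Accessibility: 0R0
Branch closes: p and ~p both at 0.
Every branch closes (one shown): unsatisfiable in T, hence also in S4, S5 (every S4/S5-frame is a T-frame).

K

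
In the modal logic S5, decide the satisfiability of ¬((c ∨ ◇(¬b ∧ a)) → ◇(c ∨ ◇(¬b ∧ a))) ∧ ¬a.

Unsatisfiable

1. ¬((c ∨ ◇(¬b ∧ a)) → ◇(c ∨ ◇(¬b ∧ a))) ∧ ¬a, u
2. ¬((c ∨ ◇(¬b ∧ a)) → ◇(c ∨ ◇(¬b ∧ a))), u
3. ¬a, u
4. c ∨ ◇(¬b ∧ a), u
5. ¬◇(c ∨ ◇(¬b ∧ a)), u
6. ¬(c ∨ ◇(¬b ∧ a)), u
7. ¬c, u
8. ¬◇(¬b ∧ a), u
9. ¬(¬b ∧ a), u
10. ◇(¬b ∧ a), u
11. ¬b ∧ a, v
12. ¬b, v
13. a, v
14. ¬(c ∨ ◇(¬b ∧ a)), v
15. ¬c, v
16. ¬◇(¬b ∧ a), v
17. ¬(¬b ∧ a), v
18. ¬a, v
Accessibility: uRu, uRv, vRu, vRv
Branch closes: a and ¬a both at v.
(One branch shown.) All branches close.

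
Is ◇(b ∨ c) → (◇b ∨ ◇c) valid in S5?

Valid in S5

Tableau for the negation ¬(◇(b ∨ c) → (◇b ∨ ◇c)):
1. ¬(◇(b ∨ c) → (◇b ∨ ◇c)), 0
2. ◇(b ∨ c), 0
3. ¬(◇b ∨ ◇c), 0
4. ¬◇b, 0
5. ¬◇c, 0
6. ¬b, 0
7. ¬c, 0
8. b ∨ c, 1
9. ¬b, 1
10. ¬c, 1
11. c, 1
Accessibility: 0R0, 0R1, 1R0, 1R1
Branch closes: c and ¬c both at 1.
Every branch of the negation's tableau closes; the branch above is one of them.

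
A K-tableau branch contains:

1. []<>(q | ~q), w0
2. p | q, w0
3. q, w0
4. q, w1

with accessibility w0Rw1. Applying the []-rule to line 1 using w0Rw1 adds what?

<>(q | ~q), w1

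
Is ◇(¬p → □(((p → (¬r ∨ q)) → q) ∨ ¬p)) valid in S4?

Tableau for the negation ¬◇(¬p → □(((p → (¬r ∨ q)) → q) ∨ ¬p)):
1. ¬◇(¬p → □(((p → (¬r ∨ q)) → q) ∨ ¬p)), u
2. ¬(¬p → □(((p → (¬r ∨ q)) → q) ∨ ¬p)), u
3. ¬p, u
4. ¬□(((p → (¬r ∨ q)) → q) ∨ ¬p), u
5. ¬(((p → (¬r ∨ q)) → q) ∨ ¬p), v
6. ¬((p → (¬r ∨ q)) → q), v
7. p, v
8. p → (¬r ∨ q), v
9. ¬q, v
10. ¬(¬p → □(((p → (¬r ∨ q)) → q) ∨ ¬p)), v
11. ¬p, v
12. ¬□(((p → (¬r ∨ q)) → q) ∨ ¬p), v
Accessibility: uRu, uRv, vRv
Branch closes: p and ¬p both at v.
All branches of the negation close; one closing branch shown above.

Yes, valid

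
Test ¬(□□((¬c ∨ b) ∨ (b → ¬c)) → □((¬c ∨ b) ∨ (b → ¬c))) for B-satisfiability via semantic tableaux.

Unsatisfiable

1. ¬(□□((¬c ∨ b) ∨ (b → ¬c)) → □((¬c ∨ b) ∨ (b → ¬c))), 0
2. □□((¬c ∨ b) ∨ (b → ¬c)), 0   [¬→-rule on 1]
3. ¬□((¬c ∨ b) ∨ (b → ¬c)), 0   [¬→-rule on 1]
4. □((¬c ∨ b) ∨ (b → ¬c)), 0   [□-rule on 2 via 0R0]
5. (¬c ∨ b) ∨ (b → ¬c), 0   [□-rule on 4 via 0R0]
6. b → ¬c, 0   [∨-rule on 5 (branches; this branch)]
7. ¬c, 0   [→-rule on 6 (branches; this branch)]
8. ¬((¬c ∨ b) ∨ (b → ¬c)), 1   [¬□-rule on 3: fresh world 1, 0R1]
9. ¬(¬c ∨ b), 1   [¬∨-rule on 8]
10. ¬(b → ¬c), 1   [¬∨-rule on 8]
11. c, 1   [¬∨-rule on 9]
12. ¬b, 1   [¬∨-rule on 9]
13. b, 1   [¬→-rule on 10]
Accessibility: 0R0, 0R1, 1R0, 1R1
Branch closes: b and ¬b both at 1.
All branches of the tableau close; one closing branch shown above.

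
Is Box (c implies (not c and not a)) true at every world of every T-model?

Invalid (countermodel exists)

Tableau for the negation not Box (c implies (not c and not a)):
1. not Box (c implies (not c and not a)), 0
2. not (c implies (not c and not a)), 1
3. c, 1
4. not (not c and not a), 1
5. a, 1
Accessibility: 0R0, 0R1, 1R1
The negation has an open branch (countermodel exists).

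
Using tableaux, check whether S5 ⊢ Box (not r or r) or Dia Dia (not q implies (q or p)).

Yes, valid

Tableau for the negation not (Box (not r or r) or Dia Dia (not q implies (q or p))):
1. not (Box (not r or r) or Dia Dia (not q implies (q or p))), 0
2. not Box (not r or r), 0
3. not Dia Dia (not q implies (q or p)), 0
4. not Dia (not q implies (q or p)), 0
5. not (not q implies (q or p)), 0
6. not q, 0
7. not (q or p), 0
8. not p, 0
9. not (not r or r), 1
10. r, 1
11. not r, 1
Accessibility: 0R0, 0R1, 1R0, 1R1
Branch closes: r and not r both at 1.
All branches of the negation close; one closing branch shown above.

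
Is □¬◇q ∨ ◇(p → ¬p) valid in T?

Tableau for the negation ¬(□¬◇q ∨ ◇(p → ¬p)):
1. ¬(□¬◇q ∨ ◇(p → ¬p)), u
2. ¬□¬◇q, u
3. ¬◇(p → ¬p), u
4. ¬(p → ¬p), u
5. p, u
6. ◇q, v
7. ¬(p → ¬p), v
8. p, v
9. q, w
Accessibility: uRu, uRv, vRv, vRw, wRw
The negation has an open branch (countermodel exists).

Not valid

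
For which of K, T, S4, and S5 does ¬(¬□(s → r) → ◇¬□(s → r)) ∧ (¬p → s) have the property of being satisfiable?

K

K-tableau for the formula:
1. ¬(¬□(s → r) → ◇¬□(s → r)) ∧ (¬p → s), w0
2. ¬(¬□(s → r) → ◇¬□(s → r)), w0   [∧-rule on 1]
3. ¬p → s, w0   [∧-rule on 1]
4. ¬□(s → r), w0   [¬→-rule on 2]
5. ¬◇¬□(s → r), w0   [¬→-rule on 2]
6. s, w0   [→-rule on 3 (branches; this branch)]
7. ¬(s → r), w1   [¬□-rule on 4: fresh world w1, w0Rw1]
8. s, w1   [¬→-rule on 7]
9. ¬r, w1   [¬→-rule on 7]
10. □(s → r), w1   [¬◇-rule on 5 via w0Rw1]
Accessibility: w0Rw1
Complete open branch: satisfiable in K.
T-tableau for the formula:
1. ¬(¬□(s → r) → ◇¬□(s → r)) ∧ (¬p → s), w0
2. ¬(¬□(s → r) → ◇¬□(s → r)), w0   [∧-rule on 1]
3. ¬p → s, w0   [∧-rule on 1]
4. ¬□(s → r), w0   [¬→-rule on 2]
5. ¬◇¬□(s → r), w0   [¬→-rule on 2]
6. □(s → r), w0   [¬◇-rule on 5 via w0Rw0]
7. s → r, w0   [□-rule on 6 via w0Rw0]
8. s, w0   [→-rule on 3 (branches; this branch)]
9. r, w0   [→-rule on 7 (branches; this branch)]
10. ¬(s → r), w1   [¬□-rule on 4: fresh world w1, w0Rw1]
11. s, w1   [¬→-rule on 10]
12. ¬r, w1   [¬→-rule on 10]
13. □(s → r), w1   [¬◇-rule on 5 via w0Rw1]
14. s → r, w1   [□-rule on 6 via w0Rw1]
15. r, w1   [→-rule on 14 (branches; this branch)]
Accessibility: w0Rw0, w0Rw1, w1Rw1
Branch closes: r and ¬r both at w1.
Every branch closes (one shown): unsatisfiable in T, hence also in S4, S5 (every S4/S5-frame is a T-frame).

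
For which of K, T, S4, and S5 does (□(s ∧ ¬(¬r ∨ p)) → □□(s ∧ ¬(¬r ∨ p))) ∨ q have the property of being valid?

S4, S5

S4-tableau for the negation ¬((□(s ∧ ¬(¬r ∨ p)) → □□(s ∧ ¬(¬r ∨ p))) ∨ q):
1. ¬((□(s ∧ ¬(¬r ∨ p)) → □□(s ∧ ¬(¬r ∨ p))) ∨ q), w0
2. ¬(□(s ∧ ¬(¬r ∨ p)) → □□(s ∧ ¬(¬r ∨ p))), w0   [¬∨-rule on 1]
3. ¬q, w0   [¬∨-rule on 1]
4. □(s ∧ ¬(¬r ∨ p)), w0   [¬→-rule on 2]
5. ¬□□(s ∧ ¬(¬r ∨ p)), w0   [¬→-rule on 2]
6. s ∧ ¬(¬r ∨ p), w0   [□-rule on 4 via w0Rw0]
7. s, w0   [∧-rule on 6]
8. ¬(¬r ∨ p), w0   [∧-rule on 6]
9. r, w0   [¬∨-rule on 8]
10. ¬p, w0   [¬∨-rule on 8]
11. ¬□(s ∧ ¬(¬r ∨ p)), w1   [¬□-rule on 5: fresh world w1, w0Rw1]
12. s ∧ ¬(¬r ∨ p), w1   [□-rule on 4 via w0Rw1]
13. s, w1   [∧-rule on 12]
14. ¬(¬r ∨ p), w1   [∧-rule on 12]
15. r, w1   [¬∨-rule on 14]
16. ¬p, w1   [¬∨-rule on 14]
17. ¬(s ∧ ¬(¬r ∨ p)), w2   [¬□-rule on 11: fresh world w2, w1Rw2]
18. s ∧ ¬(¬r ∨ p), w2   [□-rule on 4 via w0Rw2]
19. s, w2   [∧-rule on 18]
20. ¬(¬r ∨ p), w2   [∧-rule on 18]
21. r, w2   [¬∨-rule on 20]
22. ¬p, w2   [¬∨-rule on 20]
23. ¬r ∨ p, w2   [¬∧-rule on 17 (branches; this branch)]
24. p, w2   [∨-rule on 23 (branches; this branch)]
Accessibility: w0Rw0, w0Rw1, w0Rw2, w1Rw1, w1Rw2, w2Rw2
Branch closes: p and ¬p both at w2.
Every branch closes (one shown): valid in S4, hence also in S5 (every theorem of S4 is a theorem of S5).
T-tableau for the negation ¬((□(s ∧ ¬(¬r ∨ p)) → □□(s ∧ ¬(¬r ∨ p))) ∨ q):
1. ¬((□(s ∧ ¬(¬r ∨ p)) → □□(s ∧ ¬(¬r ∨ p))) ∨ q), w0
2. ¬(□(s ∧ ¬(¬r ∨ p)) → □□(s ∧ ¬(¬r ∨ p))), w0   [¬∨-rule on 1]
3. ¬q, w0   [¬∨-rule on 1]
4. □(s ∧ ¬(¬r ∨ p)), w0   [¬→-rule on 2]
5. ¬□□(s ∧ ¬(¬r ∨ p)), w0   [¬→-rule on 2]
6. s ∧ ¬(¬r ∨ p), w0   [□-rule on 4 via w0Rw0]
7. s, w0   [∧-rule on 6]
8. ¬(¬r ∨ p), w0   [∧-rule on 6]
9. r, w0   [¬∨-rule on 8]
10. ¬p, w0   [¬∨-rule on 8]
11. ¬□(s ∧ ¬(¬r ∨ p)), w1   [¬□-rule on 5: fresh world w1, w0Rw1]
12. s ∧ ¬(¬r ∨ p), w1   [□-rule on 4 via w0Rw1]
13. s, w1   [∧-rule on 12]
14. ¬(¬r ∨ p), w1   [∧-rule on 12]
15. r, w1   [¬∨-rule on 14]
16. ¬p, w1   [¬∨-rule on 14]
17. ¬(s ∧ ¬(¬r ∨ p)), w2   [¬□-rule on 11: fresh world w2, w1Rw2]
18. ¬r ∨ p, w2   [¬∧-rule on 17 (branches; this branch)]
19. p, w2   [∨-rule on 18 (branches; this branch)]
Accessibility: w0Rw0, w0Rw1, w1Rw1, w1Rw2, w2Rw2
Complete open branch: countermodel on a T-frame, so not valid in T, nor in K (the same frame is also a K-frame).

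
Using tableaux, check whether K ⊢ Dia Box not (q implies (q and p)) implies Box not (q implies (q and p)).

Not valid

Tableau for the negation not (Dia Box not (q implies (q and p)) implies Box not (q implies (q and p))):
1. not (Dia Box not (q implies (q and p)) implies Box not (q implies (q and p))), w0
2. Dia Box not (q implies (q and p)), w0   [neg-implies-rule on 1]
3. not Box not (q implies (q and p)), w0   [neg-implies-rule on 1]
4. Box not (q implies (q and p)), w1   [Dia-rule on 2: fresh world w1, w0Rw1]
5. q implies (q and p), w2   [neg-Box-rule on 3: fresh world w2, w0Rw2]
6. q and p, w2   [implies-rule on 5 (branches; this branch)]
7. q, w2   [and-rule on 6]
8. p, w2   [and-rule on 6]
Accessibility: w0Rw1, w0Rw2
The negation has an open branch (countermodel exists).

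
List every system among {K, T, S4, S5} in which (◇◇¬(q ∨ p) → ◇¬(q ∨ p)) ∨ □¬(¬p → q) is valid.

S4-tableau for the negation ¬((◇◇¬(q ∨ p) → ◇¬(q ∨ p)) ∨ □¬(¬p → q)):
1. ¬((◇◇¬(q ∨ p) → ◇¬(q ∨ p)) ∨ □¬(¬p → q)), w0
2. ¬(◇◇¬(q ∨ p) → ◇¬(q ∨ p)), w0
3. ¬□¬(¬p → q), w0
4. ◇◇¬(q ∨ p), w0
5. ¬◇¬(q ∨ p), w0
6. q ∨ p, w0
7. p, w0
8. ¬p → q, w1
9. q ∨ p, w1
10. q, w1
11. p, w1
12. ◇¬(q ∨ p), w2
13. q ∨ p, w2
14. p, w2
15. ¬(q ∨ p), w3
16. ¬q, w3
17. ¬p, w3
18. q ∨ p, w3
19. p, w3
Accessibility: w0Rw0, w0Rw1, w0Rw2, w0Rw3, w1Rw1, w2Rw2, w2Rw3, w3Rw3
Branch closes: p and ¬p both at w3.
Every branch closes (one shown): valid in S4, hence also in S5 (every theorem of S4 is a theorem of S5).
T-tableau for the negation ¬((◇◇¬(q ∨ p) → ◇¬(q ∨ p)) ∨ □¬(¬p → q)):
1. ¬((◇◇¬(q ∨ p) → ◇¬(q ∨ p)) ∨ □¬(¬p → q)), w0
2. ¬(◇◇¬(q ∨ p) → ◇¬(q ∨ p)), w0
3. ¬□¬(¬p → q), w0
4. ◇◇¬(q ∨ p), w0
5. ¬◇¬(q ∨ p), w0
6. q ∨ p, w0
7. p, w0
8. ¬p → q, w1
9. q ∨ p, w1
10. q, w1
11. p, w1
12. ◇¬(q ∨ p), w2
13. q ∨ p, w2
14. p, w2
15. ¬(q ∨ p), w3
16. ¬q, w3
17. ¬p, w3
Accessibility: w0Rw0, w0Rw1, w0Rw2, w1Rw1, w2Rw2, w2Rw3, w3Rw3
Complete open branch: countermodel on a T-frame, so not valid in T, nor in K (the same frame is also a K-frame).

S4, S5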